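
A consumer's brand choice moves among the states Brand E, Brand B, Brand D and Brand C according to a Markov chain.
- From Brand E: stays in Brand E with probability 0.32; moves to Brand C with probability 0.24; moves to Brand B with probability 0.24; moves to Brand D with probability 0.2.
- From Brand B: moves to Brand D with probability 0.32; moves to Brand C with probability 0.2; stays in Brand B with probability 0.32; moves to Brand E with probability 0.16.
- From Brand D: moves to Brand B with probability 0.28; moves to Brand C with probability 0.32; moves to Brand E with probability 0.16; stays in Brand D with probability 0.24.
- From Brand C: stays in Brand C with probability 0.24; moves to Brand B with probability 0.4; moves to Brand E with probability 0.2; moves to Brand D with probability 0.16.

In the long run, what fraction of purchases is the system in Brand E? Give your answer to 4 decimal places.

Let the stationary distribution be π with π = πP and π_1 + π_2 + π_3 + π_4 = 1.
π_1 = 0.32·π_1 + 0.16·π_2 + 0.16·π_3 + 0.2·π_4
π_2 = 0.24·π_1 + 0.32·π_2 + 0.28·π_3 + 0.4·π_4
π_3 = 0.2·π_1 + 0.32·π_2 + 0.24·π_3 + 0.16·π_4
Solving with the normalization constraint gives π = (0.2022, 0.3140, 0.2373, 0.2464).
So the stationary probability of Brand E is 0.2022.

0.2022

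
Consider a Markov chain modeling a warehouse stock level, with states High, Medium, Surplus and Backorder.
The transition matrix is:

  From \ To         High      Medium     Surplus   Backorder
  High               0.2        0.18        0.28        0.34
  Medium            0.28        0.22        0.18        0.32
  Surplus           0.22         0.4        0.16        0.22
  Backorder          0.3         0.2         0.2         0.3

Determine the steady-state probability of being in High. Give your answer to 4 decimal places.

0.2533

Let the stationary distribution be π with π = πP and π_1 + π_2 + π_3 + π_4 = 1.
π_1 = 0.2·π_1 + 0.28·π_2 + 0.22·π_3 + 0.3·π_4
π_2 = 0.18·π_1 + 0.22·π_2 + 0.4·π_3 + 0.2·π_4
π_3 = 0.28·π_1 + 0.18·π_2 + 0.16·π_3 + 0.2·π_4
Solving with the normalization constraint gives π = (0.2533, 0.2412, 0.2072, 0.2984).
So the stationary probability of High is 0.2533.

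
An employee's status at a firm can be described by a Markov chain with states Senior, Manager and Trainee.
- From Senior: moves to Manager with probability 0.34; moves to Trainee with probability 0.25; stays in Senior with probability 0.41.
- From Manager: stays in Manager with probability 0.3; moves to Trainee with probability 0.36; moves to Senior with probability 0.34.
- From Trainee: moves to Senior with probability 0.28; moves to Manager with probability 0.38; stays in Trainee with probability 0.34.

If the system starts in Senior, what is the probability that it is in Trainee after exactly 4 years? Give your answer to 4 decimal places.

Propagate the distribution vector 4 years from Senior.
After 0 years: (1.0000, 0.0000, 0.0000)
After 1 year: (0.4100, 0.3400, 0.2500)
After 2 years: (0.3537, 0.3364, 0.3099)
After 3 years: (0.3462, 0.3389, 0.3149)
After 4 years: (0.3453, 0.3390, 0.3156)
P(in Trainee after 4 years) = 0.3156

0.3156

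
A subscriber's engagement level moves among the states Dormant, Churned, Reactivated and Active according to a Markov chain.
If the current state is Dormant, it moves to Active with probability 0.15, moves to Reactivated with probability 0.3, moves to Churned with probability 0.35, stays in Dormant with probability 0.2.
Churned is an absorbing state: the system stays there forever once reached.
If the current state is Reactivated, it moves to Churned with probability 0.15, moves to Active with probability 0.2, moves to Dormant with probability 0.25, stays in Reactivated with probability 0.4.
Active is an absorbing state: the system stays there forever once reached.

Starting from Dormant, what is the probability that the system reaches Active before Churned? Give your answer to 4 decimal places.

0.3704

Let h(s) be the probability of absorption at Active starting from transient state s. Then h(Active) = 1 and h(Churned) = 0. By first-step analysis:
h(Dormant) = 0.2·h(Dormant) + 0.35·0 + 0.3·h(Reactivated) + 0.15·1
h(Reactivated) = 0.25·h(Dormant) + 0.15·0 + 0.4·h(Reactivated) + 0.2·1
Solving: h(Dormant) = 0.3704, h(Reactivated) = 0.4877.
Starting from Dormant, the probability is 0.3704.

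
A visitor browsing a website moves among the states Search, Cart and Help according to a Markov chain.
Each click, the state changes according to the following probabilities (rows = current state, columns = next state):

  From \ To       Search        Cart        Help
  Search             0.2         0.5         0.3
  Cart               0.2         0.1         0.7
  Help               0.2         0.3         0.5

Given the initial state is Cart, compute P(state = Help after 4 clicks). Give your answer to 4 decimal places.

Propagate the distribution vector 4 clicks from Cart.
After 0 clicks: (0.0000, 1.0000, 0.0000)
After 1 click: (0.2000, 0.1000, 0.7000)
After 2 clicks: (0.2000, 0.3200, 0.4800)
After 3 clicks: (0.2000, 0.2760, 0.5240)
After 4 clicks: (0.2000, 0.2848, 0.5152)
P(in Help after 4 clicks) = 0.5152

0.5152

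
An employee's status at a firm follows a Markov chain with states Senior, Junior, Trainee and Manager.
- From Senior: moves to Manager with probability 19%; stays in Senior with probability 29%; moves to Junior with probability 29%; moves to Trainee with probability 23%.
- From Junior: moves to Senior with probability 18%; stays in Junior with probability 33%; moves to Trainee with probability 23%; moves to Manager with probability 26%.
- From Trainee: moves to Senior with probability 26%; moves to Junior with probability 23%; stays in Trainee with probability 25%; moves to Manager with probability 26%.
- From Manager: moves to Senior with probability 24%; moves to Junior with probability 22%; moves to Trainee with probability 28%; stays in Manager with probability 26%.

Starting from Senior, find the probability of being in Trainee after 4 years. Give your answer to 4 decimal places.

Propagate the distribution vector 4 years from Senior.
After 0 years: (1.0000, 0.0000, 0.0000, 0.0000)
After 1 year: (0.2900, 0.2900, 0.2300, 0.1900)
After 2 years: (0.2417, 0.2745, 0.2441, 0.2397)
After 3 years: (0.2405, 0.2696, 0.2469, 0.2431)
After 4 years: (0.2408, 0.2690, 0.2471, 0.2432)
P(in Trainee after 4 years) = 0.2471

0.2471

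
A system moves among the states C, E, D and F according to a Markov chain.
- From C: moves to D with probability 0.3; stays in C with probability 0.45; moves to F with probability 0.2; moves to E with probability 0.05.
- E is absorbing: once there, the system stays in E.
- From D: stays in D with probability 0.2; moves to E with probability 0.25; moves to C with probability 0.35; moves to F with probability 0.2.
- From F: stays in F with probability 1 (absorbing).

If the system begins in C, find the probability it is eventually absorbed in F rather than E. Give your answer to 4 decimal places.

Let h(s) be the probability of absorption at F starting from transient state s. Then h(F) = 1 and h(E) = 0. By first-step analysis:
h(C) = 0.45·h(C) + 0.05·0 + 0.3·h(D) + 0.2·1
h(D) = 0.35·h(C) + 0.25·0 + 0.2·h(D) + 0.2·1
Solving: h(C) = 0.6567, h(D) = 0.5373.
Starting from C, the probability is 0.6567.

0.6567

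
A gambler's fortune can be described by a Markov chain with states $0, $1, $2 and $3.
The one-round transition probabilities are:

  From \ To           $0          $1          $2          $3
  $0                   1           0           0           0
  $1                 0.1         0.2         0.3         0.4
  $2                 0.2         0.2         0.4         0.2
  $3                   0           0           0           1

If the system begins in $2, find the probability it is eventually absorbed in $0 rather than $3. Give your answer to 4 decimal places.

0.4286

Let h(s) be the probability of absorption at $0 starting from transient state s. Then h($0) = 1 and h($3) = 0. By first-step analysis:
h($1) = 0.1·1 + 0.2·h($1) + 0.3·h($2) + 0.4·0
h($2) = 0.2·1 + 0.2·h($1) + 0.4·h($2) + 0.2·0
Solving: h($1) = 0.2857, h($2) = 0.4286.
Starting from $2, the probability is 0.4286.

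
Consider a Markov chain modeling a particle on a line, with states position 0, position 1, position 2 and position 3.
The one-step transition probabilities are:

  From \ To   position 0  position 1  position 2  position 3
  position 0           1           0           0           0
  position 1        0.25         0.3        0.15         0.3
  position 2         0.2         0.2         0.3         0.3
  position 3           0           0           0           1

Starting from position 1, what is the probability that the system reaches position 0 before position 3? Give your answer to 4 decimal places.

0.4457

Let h(s) be the probability of absorption at position 0 starting from transient state s. Then h(position 0) = 1 and h(position 3) = 0. By first-step analysis:
h(position 1) = 0.25·1 + 0.3·h(position 1) + 0.15·h(position 2) + 0.3·0
h(position 2) = 0.2·1 + 0.2·h(position 1) + 0.3·h(position 2) + 0.3·0
Solving: h(position 1) = 0.4457, h(position 2) = 0.4130.
Starting from position 1, the probability is 0.4457.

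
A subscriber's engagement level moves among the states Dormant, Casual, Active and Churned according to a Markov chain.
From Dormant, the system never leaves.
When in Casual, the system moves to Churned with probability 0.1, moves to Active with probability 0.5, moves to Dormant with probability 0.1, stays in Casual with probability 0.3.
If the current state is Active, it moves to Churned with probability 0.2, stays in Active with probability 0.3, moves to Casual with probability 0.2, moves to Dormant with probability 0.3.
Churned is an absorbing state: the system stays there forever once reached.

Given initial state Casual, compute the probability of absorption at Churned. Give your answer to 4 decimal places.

0.4359

Let h(s) be the probability of absorption at Churned starting from transient state s. Then h(Churned) = 1 and h(Dormant) = 0. By first-step analysis:
h(Casual) = 0.1·0 + 0.3·h(Casual) + 0.5·h(Active) + 0.1·1
h(Active) = 0.3·0 + 0.2·h(Casual) + 0.3·h(Active) + 0.2·1
Solving: h(Casual) = 0.4359, h(Active) = 0.4103.
Starting from Casual, the probability is 0.4359.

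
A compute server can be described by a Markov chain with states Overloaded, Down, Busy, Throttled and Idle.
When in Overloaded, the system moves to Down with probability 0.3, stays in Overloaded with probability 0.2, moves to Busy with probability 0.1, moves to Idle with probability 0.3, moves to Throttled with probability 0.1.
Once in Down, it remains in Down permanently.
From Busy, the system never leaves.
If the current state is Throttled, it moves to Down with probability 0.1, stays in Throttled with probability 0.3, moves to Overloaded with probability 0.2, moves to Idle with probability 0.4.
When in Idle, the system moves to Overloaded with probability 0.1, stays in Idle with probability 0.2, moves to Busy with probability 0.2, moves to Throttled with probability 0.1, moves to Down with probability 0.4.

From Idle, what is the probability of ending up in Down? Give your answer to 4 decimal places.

0.6829

Let h(s) be the probability of absorption at Down starting from transient state s. Then h(Down) = 1 and h(Busy) = 0. By first-step analysis:
h(Overloaded) = 0.2·h(Overloaded) + 0.3·1 + 0.1·0 + 0.1·h(Throttled) + 0.3·h(Idle)
h(Throttled) = 0.2·h(Overloaded) + 0.1·1 + 0.3·h(Throttled) + 0.4·h(Idle)
h(Idle) = 0.1·h(Overloaded) + 0.4·1 + 0.2·0 + 0.1·h(Throttled) + 0.2·h(Idle)
Solving: h(Overloaded) = 0.7236, h(Throttled) = 0.7398, h(Idle) = 0.6829.
Starting from Idle, the probability is 0.6829.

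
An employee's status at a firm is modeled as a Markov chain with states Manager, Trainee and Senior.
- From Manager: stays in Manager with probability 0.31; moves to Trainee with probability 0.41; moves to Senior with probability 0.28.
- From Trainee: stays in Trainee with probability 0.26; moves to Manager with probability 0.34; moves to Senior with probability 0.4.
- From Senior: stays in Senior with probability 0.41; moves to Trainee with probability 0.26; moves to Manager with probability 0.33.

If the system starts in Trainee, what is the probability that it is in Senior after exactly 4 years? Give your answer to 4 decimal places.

0.3645

Propagate the distribution vector 4 years from Trainee.
After 0 years: (0.0000, 1.0000, 0.0000)
After 1 year: (0.3400, 0.2600, 0.4000)
After 2 years: (0.3258, 0.3110, 0.3632)
After 3 years: (0.3266, 0.3089, 0.3645)
After 4 years: (0.3266, 0.3090, 0.3645)
P(in Senior after 4 years) = 0.3645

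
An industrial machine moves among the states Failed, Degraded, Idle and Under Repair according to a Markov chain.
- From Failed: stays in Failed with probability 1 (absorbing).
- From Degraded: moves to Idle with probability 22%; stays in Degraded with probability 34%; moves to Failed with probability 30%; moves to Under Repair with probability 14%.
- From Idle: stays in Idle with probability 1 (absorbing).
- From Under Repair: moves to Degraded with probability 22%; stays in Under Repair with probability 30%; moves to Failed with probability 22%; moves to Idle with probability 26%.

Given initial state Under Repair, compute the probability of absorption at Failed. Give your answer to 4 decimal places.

0.4898

Let h(s) be the probability of absorption at Failed starting from transient state s. Then h(Failed) = 1 and h(Idle) = 0. By first-step analysis:
h(Degraded) = 0.3·1 + 0.34·h(Degraded) + 0.22·0 + 0.14·h(Under Repair)
h(Under Repair) = 0.22·1 + 0.22·h(Degraded) + 0.26·0 + 0.3·h(Under Repair)
Solving: h(Degraded) = 0.5584, h(Under Repair) = 0.4898.
Starting from Under Repair, the probability is 0.4898.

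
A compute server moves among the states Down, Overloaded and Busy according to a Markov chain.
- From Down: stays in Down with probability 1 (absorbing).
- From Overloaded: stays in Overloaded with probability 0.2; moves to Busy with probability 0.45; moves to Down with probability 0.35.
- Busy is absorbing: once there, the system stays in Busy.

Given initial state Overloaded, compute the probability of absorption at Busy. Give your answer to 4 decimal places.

Let h(s) be the probability of absorption at Busy starting from transient state s. Then h(Busy) = 1 and h(Down) = 0. By first-step analysis:
h(Overloaded) = 0.35·0 + 0.2·h(Overloaded) + 0.45·1
Solving: h(Overloaded) = 0.5625.
Starting from Overloaded, the probability is 0.5625.

0.5625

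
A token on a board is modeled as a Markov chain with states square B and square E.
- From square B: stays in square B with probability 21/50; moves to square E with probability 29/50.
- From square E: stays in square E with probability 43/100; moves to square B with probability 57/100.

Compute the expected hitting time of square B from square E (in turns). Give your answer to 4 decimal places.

1.7544

Let t(s) be the expected number of turns to first reach square B from state s, with t(square B) = 0. Conditioning on the first turn:
t(square E) = 1 + 0.43·t(square E)
Solving: t(square E) = 1.7544.
Expected turns from square E to square B: 1.7544.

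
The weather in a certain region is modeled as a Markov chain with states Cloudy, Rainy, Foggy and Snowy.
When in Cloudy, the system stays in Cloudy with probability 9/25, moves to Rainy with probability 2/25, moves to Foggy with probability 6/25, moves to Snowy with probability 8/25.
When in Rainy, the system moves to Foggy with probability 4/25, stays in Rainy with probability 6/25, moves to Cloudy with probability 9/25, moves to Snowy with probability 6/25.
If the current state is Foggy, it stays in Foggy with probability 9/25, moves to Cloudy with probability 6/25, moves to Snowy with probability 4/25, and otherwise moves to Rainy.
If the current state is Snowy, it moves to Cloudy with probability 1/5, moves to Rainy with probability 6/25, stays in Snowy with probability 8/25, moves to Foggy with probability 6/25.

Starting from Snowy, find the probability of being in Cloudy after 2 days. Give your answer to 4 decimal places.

0.2800

Propagate the distribution vector 2 days from Snowy.
After 0 days: (0.0000, 0.0000, 0.0000, 1.0000)
After 1 day: (0.2000, 0.2400, 0.2400, 0.3200)
After 2 days: (0.2800, 0.2080, 0.2496, 0.2624)
P(in Cloudy after 2 days) = 0.2800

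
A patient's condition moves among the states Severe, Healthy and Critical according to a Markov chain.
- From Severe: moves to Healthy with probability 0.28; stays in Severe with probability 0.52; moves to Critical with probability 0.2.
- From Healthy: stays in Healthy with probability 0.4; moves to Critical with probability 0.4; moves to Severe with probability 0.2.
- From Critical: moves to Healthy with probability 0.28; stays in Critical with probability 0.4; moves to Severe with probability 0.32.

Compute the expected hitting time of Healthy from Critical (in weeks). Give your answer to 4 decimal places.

Let t(s) be the expected number of weeks to first reach Healthy from state s, with t(Healthy) = 0. Conditioning on the first week:
t(Severe) = 1 + 0.52·t(Severe) + 0.2·t(Critical)
t(Critical) = 1 + 0.32·t(Severe) + 0.4·t(Critical)
Solving: t(Severe) = 3.5714, t(Critical) = 3.5714.
Expected weeks from Critical to Healthy: 3.5714.

3.5714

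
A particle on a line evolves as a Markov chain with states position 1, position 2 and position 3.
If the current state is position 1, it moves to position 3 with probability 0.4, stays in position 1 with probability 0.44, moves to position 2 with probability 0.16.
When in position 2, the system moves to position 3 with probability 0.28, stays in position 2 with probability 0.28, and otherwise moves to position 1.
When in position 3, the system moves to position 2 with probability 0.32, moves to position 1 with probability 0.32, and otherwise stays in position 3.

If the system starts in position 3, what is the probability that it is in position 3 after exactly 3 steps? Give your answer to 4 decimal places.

Propagate the distribution vector 3 steps from position 3.
After 0 steps: (0.0000, 0.0000, 1.0000)
After 1 step: (0.3200, 0.3200, 0.3600)
After 2 steps: (0.3968, 0.2560, 0.3472)
After 3 steps: (0.3983, 0.2463, 0.3554)
P(in position 3 after 3 steps) = 0.3554

0.3554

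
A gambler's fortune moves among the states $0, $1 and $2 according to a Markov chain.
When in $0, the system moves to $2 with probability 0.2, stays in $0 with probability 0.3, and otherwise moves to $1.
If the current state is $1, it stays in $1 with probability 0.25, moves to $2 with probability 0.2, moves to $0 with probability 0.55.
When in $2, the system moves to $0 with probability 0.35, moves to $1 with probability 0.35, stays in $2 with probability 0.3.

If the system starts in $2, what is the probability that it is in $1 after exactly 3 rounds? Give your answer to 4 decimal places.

0.3736

Propagate the distribution vector 3 rounds from $2.
After 0 rounds: (0.0000, 0.0000, 1.0000)
After 1 round: (0.3500, 0.3500, 0.3000)
After 2 rounds: (0.4025, 0.3675, 0.2300)
After 3 rounds: (0.4034, 0.3736, 0.2230)
P(in $1 after 3 rounds) = 0.3736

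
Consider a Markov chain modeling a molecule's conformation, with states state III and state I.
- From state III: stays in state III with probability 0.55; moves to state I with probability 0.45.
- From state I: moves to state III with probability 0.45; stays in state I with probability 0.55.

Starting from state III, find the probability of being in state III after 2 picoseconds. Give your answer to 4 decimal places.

0.5050

Sum over the intermediate state after 1 picosecond:
P = P(state III→state III)·P(state III→state III) + P(state III→state I)·P(state I→state III)
  = 0.55×0.55 + 0.45×0.45
  = 0.3025 + 0.2025 = 0.5050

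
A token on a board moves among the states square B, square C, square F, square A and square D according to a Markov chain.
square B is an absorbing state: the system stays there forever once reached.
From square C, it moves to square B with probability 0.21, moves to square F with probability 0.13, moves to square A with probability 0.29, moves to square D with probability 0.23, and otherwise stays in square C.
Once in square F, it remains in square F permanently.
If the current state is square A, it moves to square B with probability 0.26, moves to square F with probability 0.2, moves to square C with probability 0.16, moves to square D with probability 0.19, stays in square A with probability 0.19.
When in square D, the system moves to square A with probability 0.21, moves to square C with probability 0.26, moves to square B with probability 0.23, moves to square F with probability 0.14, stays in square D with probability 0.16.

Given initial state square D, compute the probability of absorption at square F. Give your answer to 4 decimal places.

0.3942

Let h(s) be the probability of absorption at square F starting from transient state s. Then h(square F) = 1 and h(square B) = 0. By first-step analysis:
h(square C) = 0.21·0 + 0.14·h(square C) + 0.13·1 + 0.29·h(square A) + 0.23·h(square D)
h(square A) = 0.26·0 + 0.16·h(square C) + 0.2·1 + 0.19·h(square A) + 0.19·h(square D)
h(square D) = 0.23·0 + 0.26·h(square C) + 0.14·1 + 0.21·h(square A) + 0.16·h(square D)
Solving: h(square C) = 0.3975, h(square A) = 0.4179, h(square D) = 0.3942.
Starting from square D, the probability is 0.3942.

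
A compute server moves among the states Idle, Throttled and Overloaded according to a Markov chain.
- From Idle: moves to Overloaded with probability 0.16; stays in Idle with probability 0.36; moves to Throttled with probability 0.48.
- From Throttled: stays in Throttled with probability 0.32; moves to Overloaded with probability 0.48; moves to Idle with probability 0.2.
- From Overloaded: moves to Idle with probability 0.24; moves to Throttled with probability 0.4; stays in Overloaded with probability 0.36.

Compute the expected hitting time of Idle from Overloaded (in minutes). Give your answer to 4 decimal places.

4.4408

Let t(s) be the expected number of minutes to first reach Idle from state s, with t(Idle) = 0. Conditioning on the first minute:
t(Throttled) = 1 + 0.32·t(Throttled) + 0.48·t(Overloaded)
t(Overloaded) = 1 + 0.4·t(Throttled) + 0.36·t(Overloaded)
Solving: t(Throttled) = 4.6053, t(Overloaded) = 4.4408.
Expected minutes from Overloaded to Idle: 4.4408.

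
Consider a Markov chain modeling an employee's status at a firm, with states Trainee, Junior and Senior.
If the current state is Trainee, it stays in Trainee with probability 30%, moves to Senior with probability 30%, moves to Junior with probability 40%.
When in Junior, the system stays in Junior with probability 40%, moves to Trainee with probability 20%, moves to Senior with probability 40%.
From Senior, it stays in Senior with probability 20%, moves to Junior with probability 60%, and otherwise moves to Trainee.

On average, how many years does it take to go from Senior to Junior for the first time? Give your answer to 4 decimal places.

1.8000

Let t(s) be the expected number of years to first reach Junior from state s, with t(Junior) = 0. Conditioning on the first year:
t(Trainee) = 1 + 0.3·t(Trainee) + 0.3·t(Senior)
t(Senior) = 1 + 0.2·t(Trainee) + 0.2·t(Senior)
Solving: t(Trainee) = 2.2000, t(Senior) = 1.8000.
Expected years from Senior to Junior: 1.8000.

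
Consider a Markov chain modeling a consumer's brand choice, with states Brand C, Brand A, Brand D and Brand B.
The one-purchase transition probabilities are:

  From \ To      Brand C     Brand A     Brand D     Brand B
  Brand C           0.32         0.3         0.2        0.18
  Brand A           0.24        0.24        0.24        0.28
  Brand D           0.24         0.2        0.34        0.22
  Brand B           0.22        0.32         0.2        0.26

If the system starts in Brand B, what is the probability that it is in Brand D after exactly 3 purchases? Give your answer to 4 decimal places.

0.2444

Propagate the distribution vector 3 purchases from Brand B.
After 0 purchases: (0.0000, 0.0000, 0.0000, 1.0000)
After 1 purchase: (0.2200, 0.3200, 0.2000, 0.2600)
After 2 purchases: (0.2524, 0.2660, 0.2408, 0.2408)
After 3 purchases: (0.2554, 0.2648, 0.2444, 0.2355)
P(in Brand D after 3 purchases) = 0.2444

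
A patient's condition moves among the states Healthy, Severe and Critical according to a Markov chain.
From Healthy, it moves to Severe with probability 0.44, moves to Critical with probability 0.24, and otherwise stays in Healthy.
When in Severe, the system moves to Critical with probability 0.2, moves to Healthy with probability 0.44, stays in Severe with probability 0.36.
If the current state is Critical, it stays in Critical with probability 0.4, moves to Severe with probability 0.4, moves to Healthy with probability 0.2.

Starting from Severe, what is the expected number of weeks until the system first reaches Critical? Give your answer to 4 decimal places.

Let t(s) be the expected number of weeks to first reach Critical from state s, with t(Critical) = 0. Conditioning on the first week:
t(Healthy) = 1 + 0.32·t(Healthy) + 0.44·t(Severe)
t(Severe) = 1 + 0.44·t(Healthy) + 0.36·t(Severe)
Solving: t(Healthy) = 4.4702, t(Severe) = 4.6358.
Expected weeks from Severe to Critical: 4.6358.

4.6358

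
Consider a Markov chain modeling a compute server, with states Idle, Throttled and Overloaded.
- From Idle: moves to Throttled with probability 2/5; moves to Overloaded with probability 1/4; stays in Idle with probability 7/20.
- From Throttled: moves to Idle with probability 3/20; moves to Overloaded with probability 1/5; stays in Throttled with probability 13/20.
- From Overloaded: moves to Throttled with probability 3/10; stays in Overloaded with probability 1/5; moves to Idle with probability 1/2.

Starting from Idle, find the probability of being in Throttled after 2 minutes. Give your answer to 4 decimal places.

Sum over the intermediate state after 1 minute:
P = P(Idle→Idle)·P(Idle→Throttled) + P(Idle→Throttled)·P(Throttled→Throttled) + P(Idle→Overloaded)·P(Overloaded→Throttled)
  = 0.35×0.4 + 0.4×0.65 + 0.25×0.3
  = 0.1400 + 0.2600 + 0.0750 = 0.4750

0.4750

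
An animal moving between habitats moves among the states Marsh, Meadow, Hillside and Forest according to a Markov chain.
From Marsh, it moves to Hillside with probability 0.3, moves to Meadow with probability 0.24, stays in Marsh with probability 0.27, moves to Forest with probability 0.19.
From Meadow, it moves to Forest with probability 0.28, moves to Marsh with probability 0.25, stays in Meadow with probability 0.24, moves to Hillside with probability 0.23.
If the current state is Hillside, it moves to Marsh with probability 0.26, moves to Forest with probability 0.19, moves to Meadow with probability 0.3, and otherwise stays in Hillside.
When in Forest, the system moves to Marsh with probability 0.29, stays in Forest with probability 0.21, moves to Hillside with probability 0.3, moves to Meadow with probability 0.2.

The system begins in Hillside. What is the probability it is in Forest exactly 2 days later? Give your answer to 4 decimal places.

0.2208

Propagate the distribution vector 2 days from Hillside.
After 0 days: (0.0000, 0.0000, 1.0000, 0.0000)
After 1 day: (0.2600, 0.3000, 0.2500, 0.1900)
After 2 days: (0.2653, 0.2474, 0.2665, 0.2208)
P(in Forest after 2 days) = 0.2208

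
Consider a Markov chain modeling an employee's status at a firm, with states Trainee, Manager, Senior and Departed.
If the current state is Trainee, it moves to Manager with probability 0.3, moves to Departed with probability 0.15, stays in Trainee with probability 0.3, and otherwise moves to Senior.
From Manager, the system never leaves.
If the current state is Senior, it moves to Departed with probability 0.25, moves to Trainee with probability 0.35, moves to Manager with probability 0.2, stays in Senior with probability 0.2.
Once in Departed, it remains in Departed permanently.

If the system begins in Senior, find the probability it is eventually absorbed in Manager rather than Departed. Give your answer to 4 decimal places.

Let h(s) be the probability of absorption at Manager starting from transient state s. Then h(Manager) = 1 and h(Departed) = 0. By first-step analysis:
h(Trainee) = 0.3·h(Trainee) + 0.3·1 + 0.25·h(Senior) + 0.15·0
h(Senior) = 0.35·h(Trainee) + 0.2·1 + 0.2·h(Senior) + 0.25·0
Solving: h(Trainee) = 0.6138, h(Senior) = 0.5185.
Starting from Senior, the probability is 0.5185.

0.5185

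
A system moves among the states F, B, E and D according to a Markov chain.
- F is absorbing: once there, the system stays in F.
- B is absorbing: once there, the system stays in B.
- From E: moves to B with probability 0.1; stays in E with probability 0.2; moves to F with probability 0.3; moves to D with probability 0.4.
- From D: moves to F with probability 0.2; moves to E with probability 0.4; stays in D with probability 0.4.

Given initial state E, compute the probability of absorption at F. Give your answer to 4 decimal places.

Let h(s) be the probability of absorption at F starting from transient state s. Then h(F) = 1 and h(B) = 0. By first-step analysis:
h(E) = 0.3·1 + 0.1·0 + 0.2·h(E) + 0.4·h(D)
h(D) = 0.2·1 + 0.4·h(E) + 0.4·h(D)
Solving: h(E) = 0.8125, h(D) = 0.8750.
Starting from E, the probability is 0.8125.

0.8125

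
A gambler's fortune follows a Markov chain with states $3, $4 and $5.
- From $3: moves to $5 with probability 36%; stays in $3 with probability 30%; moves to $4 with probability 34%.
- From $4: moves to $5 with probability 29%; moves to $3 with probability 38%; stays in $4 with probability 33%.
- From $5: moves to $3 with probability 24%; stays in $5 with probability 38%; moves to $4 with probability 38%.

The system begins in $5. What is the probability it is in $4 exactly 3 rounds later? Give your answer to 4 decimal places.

0.3501

Propagate the distribution vector 3 rounds from $5.
After 0 rounds: (0.0000, 0.0000, 1.0000)
After 1 round: (0.2400, 0.3800, 0.3800)
After 2 rounds: (0.3076, 0.3514, 0.3410)
After 3 rounds: (0.3077, 0.3501, 0.3422)
P(in $4 after 3 rounds) = 0.3501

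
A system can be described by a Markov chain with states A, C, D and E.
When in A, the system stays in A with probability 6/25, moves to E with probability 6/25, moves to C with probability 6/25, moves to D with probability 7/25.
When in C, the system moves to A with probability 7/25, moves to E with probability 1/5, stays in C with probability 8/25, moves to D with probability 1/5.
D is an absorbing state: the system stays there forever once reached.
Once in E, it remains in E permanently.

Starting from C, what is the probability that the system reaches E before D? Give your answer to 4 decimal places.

0.4875

Let h(s) be the probability of absorption at E starting from transient state s. Then h(E) = 1 and h(D) = 0. By first-step analysis:
h(A) = 0.24·h(A) + 0.24·h(C) + 0.28·0 + 0.24·1
h(C) = 0.28·h(A) + 0.32·h(C) + 0.2·0 + 0.2·1
Solving: h(A) = 0.4698, h(C) = 0.4875.
Starting from C, the probability is 0.4875.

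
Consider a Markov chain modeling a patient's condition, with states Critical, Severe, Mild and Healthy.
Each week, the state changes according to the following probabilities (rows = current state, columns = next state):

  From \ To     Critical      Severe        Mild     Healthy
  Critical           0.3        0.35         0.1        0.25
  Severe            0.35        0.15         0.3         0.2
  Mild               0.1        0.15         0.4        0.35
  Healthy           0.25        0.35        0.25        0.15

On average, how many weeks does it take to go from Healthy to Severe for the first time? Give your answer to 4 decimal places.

Let t(s) be the expected number of weeks to first reach Severe from state s, with t(Severe) = 0. Conditioning on the first week:
t(Critical) = 1 + 0.3·t(Critical) + 0.1·t(Mild) + 0.25·t(Healthy)
t(Mild) = 1 + 0.1·t(Critical) + 0.4·t(Mild) + 0.35·t(Healthy)
t(Healthy) = 1 + 0.25·t(Critical) + 0.25·t(Mild) + 0.15·t(Healthy)
Solving: t(Critical) = 3.2162, t(Mild) = 4.1534, t(Healthy) = 3.3440.
Expected weeks from Healthy to Severe: 3.3440.

3.3440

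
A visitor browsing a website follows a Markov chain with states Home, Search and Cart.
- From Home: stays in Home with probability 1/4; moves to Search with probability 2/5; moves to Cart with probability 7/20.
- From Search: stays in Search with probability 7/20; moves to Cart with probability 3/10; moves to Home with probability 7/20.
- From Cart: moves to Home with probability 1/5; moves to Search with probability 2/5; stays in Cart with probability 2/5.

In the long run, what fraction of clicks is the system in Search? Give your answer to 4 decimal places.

Let the stationary distribution be π with π = πP and π_1 + π_2 + π_3 = 1.
π_1 = 0.25·π_1 + 0.35·π_2 + 0.2·π_3
π_2 = 0.4·π_1 + 0.35·π_2 + 0.4·π_3
Solving with the normalization constraint gives π = (0.2707, 0.3810, 0.3484).
So the stationary probability of Search is 0.3810.

0.3810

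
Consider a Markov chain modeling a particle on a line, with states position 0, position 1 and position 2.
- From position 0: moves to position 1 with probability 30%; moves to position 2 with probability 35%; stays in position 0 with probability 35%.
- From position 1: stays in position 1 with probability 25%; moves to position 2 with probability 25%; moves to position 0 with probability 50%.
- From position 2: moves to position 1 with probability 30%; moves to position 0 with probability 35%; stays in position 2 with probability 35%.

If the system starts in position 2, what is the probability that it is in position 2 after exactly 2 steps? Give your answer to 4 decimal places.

0.3200

Sum over the intermediate state after 1 step:
P = P(position 2→position 0)·P(position 0→position 2) + P(position 2→position 1)·P(position 1→position 2) + P(position 2→position 2)·P(position 2→position 2)
  = 0.35×0.35 + 0.3×0.25 + 0.35×0.35
  = 0.1225 + 0.0750 + 0.1225 = 0.3200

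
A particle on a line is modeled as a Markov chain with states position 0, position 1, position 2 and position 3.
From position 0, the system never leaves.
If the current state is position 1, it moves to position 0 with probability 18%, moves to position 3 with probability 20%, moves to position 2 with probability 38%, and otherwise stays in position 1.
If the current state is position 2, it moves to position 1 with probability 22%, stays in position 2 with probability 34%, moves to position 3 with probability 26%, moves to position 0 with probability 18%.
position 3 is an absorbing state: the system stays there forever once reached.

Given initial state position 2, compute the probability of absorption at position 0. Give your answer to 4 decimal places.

Let h(s) be the probability of absorption at position 0 starting from transient state s. Then h(position 0) = 1 and h(position 3) = 0. By first-step analysis:
h(position 1) = 0.18·1 + 0.24·h(position 1) + 0.38·h(position 2) + 0.2·0
h(position 2) = 0.18·1 + 0.22·h(position 1) + 0.34·h(position 2) + 0.26·0
Solving: h(position 1) = 0.4478, h(position 2) = 0.4220.
Starting from position 2, the probability is 0.4220.

0.4220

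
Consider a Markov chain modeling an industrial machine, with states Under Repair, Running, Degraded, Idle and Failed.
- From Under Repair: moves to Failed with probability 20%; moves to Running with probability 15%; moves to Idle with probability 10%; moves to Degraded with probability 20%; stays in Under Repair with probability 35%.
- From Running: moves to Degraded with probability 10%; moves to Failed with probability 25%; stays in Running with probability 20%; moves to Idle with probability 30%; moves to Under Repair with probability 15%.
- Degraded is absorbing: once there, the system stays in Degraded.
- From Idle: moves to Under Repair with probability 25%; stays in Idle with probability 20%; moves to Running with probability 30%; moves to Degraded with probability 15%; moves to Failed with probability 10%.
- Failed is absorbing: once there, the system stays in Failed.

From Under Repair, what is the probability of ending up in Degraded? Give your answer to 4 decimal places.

0.4733

Let h(s) be the probability of absorption at Degraded starting from transient state s. Then h(Degraded) = 1 and h(Failed) = 0. By first-step analysis:
h(Under Repair) = 0.35·h(Under Repair) + 0.15·h(Running) + 0.2·1 + 0.1·h(Idle) + 0.2·0
h(Running) = 0.15·h(Under Repair) + 0.2·h(Running) + 0.1·1 + 0.3·h(Idle) + 0.25·0
h(Idle) = 0.25·h(Under Repair) + 0.3·h(Running) + 0.15·1 + 0.2·h(Idle) + 0.1·0
Solving: h(Under Repair) = 0.4733, h(Running) = 0.3951, h(Idle) = 0.4835.
Starting from Under Repair, the probability is 0.4733.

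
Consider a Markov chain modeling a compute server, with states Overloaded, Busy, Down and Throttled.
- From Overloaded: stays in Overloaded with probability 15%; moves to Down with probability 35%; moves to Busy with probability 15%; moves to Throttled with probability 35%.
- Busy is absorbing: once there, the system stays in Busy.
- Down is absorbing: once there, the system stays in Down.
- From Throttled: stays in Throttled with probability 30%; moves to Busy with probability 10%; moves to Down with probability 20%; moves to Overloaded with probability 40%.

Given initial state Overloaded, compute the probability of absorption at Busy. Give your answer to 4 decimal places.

0.3077

Let h(s) be the probability of absorption at Busy starting from transient state s. Then h(Busy) = 1 and h(Down) = 0. By first-step analysis:
h(Overloaded) = 0.15·h(Overloaded) + 0.15·1 + 0.35·0 + 0.35·h(Throttled)
h(Throttled) = 0.4·h(Overloaded) + 0.1·1 + 0.2·0 + 0.3·h(Throttled)
Solving: h(Overloaded) = 0.3077, h(Throttled) = 0.3187.
Starting from Overloaded, the probability is 0.3077.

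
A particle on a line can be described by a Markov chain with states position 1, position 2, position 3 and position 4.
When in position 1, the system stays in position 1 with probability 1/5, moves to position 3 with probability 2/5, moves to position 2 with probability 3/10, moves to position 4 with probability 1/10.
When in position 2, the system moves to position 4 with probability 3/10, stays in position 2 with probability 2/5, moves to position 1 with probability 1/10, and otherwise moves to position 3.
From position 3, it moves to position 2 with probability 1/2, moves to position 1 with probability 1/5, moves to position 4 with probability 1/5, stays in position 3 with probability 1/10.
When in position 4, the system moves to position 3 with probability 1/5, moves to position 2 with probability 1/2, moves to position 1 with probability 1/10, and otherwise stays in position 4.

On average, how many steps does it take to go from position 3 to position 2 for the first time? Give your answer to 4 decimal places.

Let t(s) be the expected number of steps to first reach position 2 from state s, with t(position 2) = 0. Conditioning on the first step:
t(position 1) = 1 + 0.2·t(position 1) + 0.4·t(position 3) + 0.1·t(position 4)
t(position 3) = 1 + 0.2·t(position 1) + 0.1·t(position 3) + 0.2·t(position 4)
t(position 4) = 1 + 0.1·t(position 1) + 0.2·t(position 3) + 0.2·t(position 4)
Solving: t(position 1) = 2.5926, t(position 3) = 2.1569, t(position 4) = 2.1133.
Expected steps from position 3 to position 2: 2.1569.

2.1569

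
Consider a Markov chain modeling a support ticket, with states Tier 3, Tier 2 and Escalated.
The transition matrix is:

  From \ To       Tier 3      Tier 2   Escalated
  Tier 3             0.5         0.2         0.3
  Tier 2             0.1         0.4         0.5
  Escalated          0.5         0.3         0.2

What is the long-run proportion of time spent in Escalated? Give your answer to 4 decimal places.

0.3256

Let the stationary distribution be π with π = πP and π_1 + π_2 + π_3 = 1.
π_1 = 0.5·π_1 + 0.1·π_2 + 0.5·π_3
π_2 = 0.2·π_1 + 0.4·π_2 + 0.3·π_3
Solving with the normalization constraint gives π = (0.3837, 0.2907, 0.3256).
So the stationary probability of Escalated is 0.3256.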